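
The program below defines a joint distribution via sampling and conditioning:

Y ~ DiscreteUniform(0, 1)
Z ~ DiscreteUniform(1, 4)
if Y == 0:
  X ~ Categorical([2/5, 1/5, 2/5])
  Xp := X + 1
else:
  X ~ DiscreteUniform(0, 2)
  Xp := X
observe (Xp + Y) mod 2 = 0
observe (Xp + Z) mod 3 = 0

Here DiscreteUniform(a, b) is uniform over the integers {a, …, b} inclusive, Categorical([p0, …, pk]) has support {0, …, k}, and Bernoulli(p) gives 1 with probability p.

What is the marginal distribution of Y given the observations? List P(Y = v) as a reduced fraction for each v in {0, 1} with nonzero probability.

Enumerate traces; 3 have nonzero weight after conditioning:
  (Y=0, Z=1, X=1) weight 1/40
  (Y=0, Z=4, X=1) weight 1/40
  (Y=1, Z=2, X=1) weight 1/24
Group by Y:
  weight(Y=0) = 1/20
  weight(Y=1) = 1/24
Total weight = 1/20 + 1/24 = 11/120
P(Y=0 | obs) = 1/20 / 11/120 = 6/11
P(Y=1 | obs) = 1/24 / 11/120 = 5/11

P(Y=0) = 6/11, P(Y=1) = 5/11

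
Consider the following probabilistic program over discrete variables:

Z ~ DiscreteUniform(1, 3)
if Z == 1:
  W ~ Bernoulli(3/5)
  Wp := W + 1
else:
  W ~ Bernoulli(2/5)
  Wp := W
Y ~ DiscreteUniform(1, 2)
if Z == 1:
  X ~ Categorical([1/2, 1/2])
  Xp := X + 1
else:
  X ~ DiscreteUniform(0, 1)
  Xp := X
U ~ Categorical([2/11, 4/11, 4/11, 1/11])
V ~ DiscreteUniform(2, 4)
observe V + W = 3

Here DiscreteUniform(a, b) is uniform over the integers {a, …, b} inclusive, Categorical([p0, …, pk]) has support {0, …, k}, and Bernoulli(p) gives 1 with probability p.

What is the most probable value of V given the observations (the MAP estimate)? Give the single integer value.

argmax_v P(V = v | obs) = 3

Enumerate traces; 96 have nonzero weight after conditioning:
  (Z=1, W=0, Y=1, X=0, U=0, V=3) weight 1/495
  (Z=1, W=0, Y=1, X=0, U=1, V=3) weight 2/495
  (Z=1, W=0, Y=1, X=0, U=2, V=3) weight 2/495
  (Z=1, W=0, Y=1, X=0, U=3, V=3) weight 1/990
  (Z=1, W=0, Y=1, X=1, U=0, V=3) weight 1/495
  (Z=1, W=0, Y=1, X=1, U=1, V=3) weight 2/495
  (Z=1, W=0, Y=1, X=1, U=2, V=3) weight 2/495
  (Z=1, W=0, Y=1, X=1, U=3, V=3) weight 1/990
  (Z=1, W=1, Y=1, X=0, U=0, V=2) weight 1/330
  … 87 more
Group by V:
  weight(V=2) = 7/45
  weight(V=3) = 8/45
Total weight = 7/45 + 8/45 = 1/3
P(V=2 | obs) = 7/45 / 1/3 = 7/15
P(V=3 | obs) = 8/45 / 1/3 = 8/15
argmax = 3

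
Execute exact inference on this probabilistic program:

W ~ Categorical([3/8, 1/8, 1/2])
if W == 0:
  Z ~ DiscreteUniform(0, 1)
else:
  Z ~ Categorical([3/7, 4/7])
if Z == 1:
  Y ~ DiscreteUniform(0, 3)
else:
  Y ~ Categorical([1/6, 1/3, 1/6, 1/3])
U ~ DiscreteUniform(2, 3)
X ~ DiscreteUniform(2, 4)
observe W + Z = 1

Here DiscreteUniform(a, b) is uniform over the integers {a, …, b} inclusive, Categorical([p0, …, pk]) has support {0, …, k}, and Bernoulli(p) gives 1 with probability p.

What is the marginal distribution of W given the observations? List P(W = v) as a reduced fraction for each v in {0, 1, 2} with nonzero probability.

Enumerate traces; 48 have nonzero weight after conditioning:
  (W=0, Z=1, Y=0, U=2, X=2) weight 1/128
  (W=0, Z=1, Y=0, U=2, X=3) weight 1/128
  (W=0, Z=1, Y=0, U=2, X=4) weight 1/128
  (W=0, Z=1, Y=0, U=3, X=2) weight 1/128
  (W=0, Z=1, Y=0, U=3, X=3) weight 1/128
  (W=0, Z=1, Y=0, U=3, X=4) weight 1/128
  (W=0, Z=1, Y=1, U=2, X=2) weight 1/128
  (W=0, Z=1, Y=1, U=2, X=3) weight 1/128
  (W=1, Z=0, Y=0, U=2, X=2) weight 1/672
  … 39 more
Group by W:
  weight(W=0) = 3/16
  weight(W=1) = 3/56
Total weight = 3/16 + 3/56 = 27/112
P(W=0 | obs) = 3/16 / 27/112 = 7/9
P(W=1 | obs) = 3/56 / 27/112 = 2/9

P(W=0) = 7/9, P(W=1) = 2/9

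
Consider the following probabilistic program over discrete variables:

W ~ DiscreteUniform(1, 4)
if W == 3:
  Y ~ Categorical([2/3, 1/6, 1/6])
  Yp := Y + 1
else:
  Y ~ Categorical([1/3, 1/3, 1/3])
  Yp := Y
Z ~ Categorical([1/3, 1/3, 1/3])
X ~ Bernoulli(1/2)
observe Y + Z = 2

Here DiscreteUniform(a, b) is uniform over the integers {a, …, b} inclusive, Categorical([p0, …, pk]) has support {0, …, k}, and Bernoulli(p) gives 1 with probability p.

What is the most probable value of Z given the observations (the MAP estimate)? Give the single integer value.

argmax_v P(Z = v | obs) = 2

Enumerate traces; 24 have nonzero weight after conditioning:
  (W=1, Y=0, Z=2, X=0) weight 1/72
  (W=1, Y=0, Z=2, X=1) weight 1/72
  (W=1, Y=1, Z=1, X=0) weight 1/72
  (W=1, Y=1, Z=1, X=1) weight 1/72
  (W=1, Y=2, Z=0, X=0) weight 1/72
  (W=1, Y=2, Z=0, X=1) weight 1/72
  (W=2, Y=0, Z=2, X=0) weight 1/72
  (W=2, Y=0, Z=2, X=1) weight 1/72
  … 16 more
Group by Z:
  weight(Z=0) = 7/72
  weight(Z=1) = 7/72
  weight(Z=2) = 5/36
Total weight = 7/72 + 7/72 + 5/36 = 1/3
P(Z=0 | obs) = 7/72 / 1/3 = 7/24
P(Z=1 | obs) = 7/72 / 1/3 = 7/24
P(Z=2 | obs) = 5/36 / 1/3 = 5/12
argmax = 2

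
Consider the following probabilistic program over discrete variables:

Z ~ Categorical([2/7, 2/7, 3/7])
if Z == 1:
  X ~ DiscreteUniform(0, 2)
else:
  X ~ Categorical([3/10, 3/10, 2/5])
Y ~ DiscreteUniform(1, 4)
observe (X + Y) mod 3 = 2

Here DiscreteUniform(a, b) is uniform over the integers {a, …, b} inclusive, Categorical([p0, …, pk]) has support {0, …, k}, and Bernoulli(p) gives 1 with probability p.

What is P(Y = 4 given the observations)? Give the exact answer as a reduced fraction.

P(Y = 4 | obs) = 13/55

Enumerate traces; 12 have nonzero weight after conditioning:
  (Z=0, X=0, Y=2) weight 3/140
  (Z=0, X=1, Y=1) weight 3/140
  (Z=0, X=1, Y=4) weight 3/140
  (Z=0, X=2, Y=3) weight 1/35
  (Z=1, X=0, Y=2) weight 1/42
  (Z=1, X=1, Y=1) weight 1/42
  (Z=1, X=1, Y=4) weight 1/42
  (Z=1, X=2, Y=3) weight 1/42
  … 4 more
Group by Y:
  weight(Y=1) = 13/168
  weight(Y=2) = 13/168
  weight(Y=3) = 2/21
  weight(Y=4) = 13/168
Total weight = 13/168 + 13/168 + 2/21 + 13/168 = 55/168
P(Y=1 | obs) = 13/168 / 55/168 = 13/55
P(Y=2 | obs) = 13/168 / 55/168 = 13/55
P(Y=3 | obs) = 2/21 / 55/168 = 16/55
P(Y=4 | obs) = 13/168 / 55/168 = 13/55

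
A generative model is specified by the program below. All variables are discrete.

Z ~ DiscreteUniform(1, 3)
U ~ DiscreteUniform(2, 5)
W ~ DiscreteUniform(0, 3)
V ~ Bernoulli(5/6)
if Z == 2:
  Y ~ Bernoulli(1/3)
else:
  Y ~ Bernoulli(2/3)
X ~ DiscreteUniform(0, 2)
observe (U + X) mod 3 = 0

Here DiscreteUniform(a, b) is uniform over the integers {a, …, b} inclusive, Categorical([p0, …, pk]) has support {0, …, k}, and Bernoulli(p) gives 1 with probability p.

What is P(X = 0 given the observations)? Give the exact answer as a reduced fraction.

Enumerate traces; 192 have nonzero weight after conditioning:
  (Z=1, U=2, W=0, V=0, Y=0, X=1) weight 1/2592
  (Z=1, U=2, W=0, V=0, Y=1, X=1) weight 1/1296
  (Z=1, U=2, W=0, V=1, Y=0, X=1) weight 5/2592
  (Z=1, U=2, W=0, V=1, Y=1, X=1) weight 5/1296
  (Z=1, U=2, W=1, V=0, Y=0, X=1) weight 1/2592
  (Z=1, U=2, W=1, V=0, Y=1, X=1) weight 1/1296
  (Z=1, U=2, W=1, V=1, Y=0, X=1) weight 5/2592
  (Z=1, U=2, W=1, V=1, Y=1, X=1) weight 5/1296
  (Z=1, U=3, W=0, V=0, Y=0, X=0) weight 1/2592
  (Z=1, U=4, W=0, V=0, Y=0, X=2) weight 1/2592
  … 182 more
Group by X:
  weight(X=0) = 1/12
  weight(X=1) = 1/6
  weight(X=2) = 1/12
Total weight = 1/12 + 1/6 + 1/12 = 1/3
P(X=0 | obs) = 1/12 / 1/3 = 1/4
P(X=1 | obs) = 1/6 / 1/3 = 1/2
P(X=2 | obs) = 1/12 / 1/3 = 1/4

P(X = 0 | obs) = 1/4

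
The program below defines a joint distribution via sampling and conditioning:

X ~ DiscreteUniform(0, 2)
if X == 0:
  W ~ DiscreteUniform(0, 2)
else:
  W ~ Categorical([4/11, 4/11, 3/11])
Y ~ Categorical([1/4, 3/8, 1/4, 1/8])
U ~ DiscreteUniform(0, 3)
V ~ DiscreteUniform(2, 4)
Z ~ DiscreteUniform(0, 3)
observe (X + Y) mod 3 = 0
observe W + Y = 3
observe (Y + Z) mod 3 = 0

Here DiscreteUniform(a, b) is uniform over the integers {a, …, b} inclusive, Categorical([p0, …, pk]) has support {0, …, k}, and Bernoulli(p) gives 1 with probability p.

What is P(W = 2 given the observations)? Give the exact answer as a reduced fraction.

Enumerate traces; 48 have nonzero weight after conditioning:
  (X=0, W=0, Y=3, U=0, V=2, Z=0) weight 1/3456
  (X=0, W=0, Y=3, U=0, V=2, Z=3) weight 1/3456
  (X=0, W=0, Y=3, U=0, V=3, Z=0) weight 1/3456
  (X=0, W=0, Y=3, U=0, V=3, Z=3) weight 1/3456
  (X=0, W=0, Y=3, U=0, V=4, Z=0) weight 1/3456
  (X=0, W=0, Y=3, U=0, V=4, Z=3) weight 1/3456
  (X=0, W=0, Y=3, U=1, V=2, Z=0) weight 1/3456
  (X=0, W=0, Y=3, U=1, V=2, Z=3) weight 1/3456
  (X=1, W=1, Y=2, U=0, V=2, Z=1) weight 1/1584
  (X=2, W=2, Y=1, U=0, V=2, Z=2) weight 1/1408
  … 38 more
Group by W:
  weight(W=0) = 1/144
  weight(W=1) = 1/132
  weight(W=2) = 3/352
Total weight = 1/144 + 1/132 + 3/352 = 73/3168
P(W=0 | obs) = 1/144 / 73/3168 = 22/73
P(W=1 | obs) = 1/132 / 73/3168 = 24/73
P(W=2 | obs) = 3/352 / 73/3168 = 27/73

P(W = 2 | obs) = 27/73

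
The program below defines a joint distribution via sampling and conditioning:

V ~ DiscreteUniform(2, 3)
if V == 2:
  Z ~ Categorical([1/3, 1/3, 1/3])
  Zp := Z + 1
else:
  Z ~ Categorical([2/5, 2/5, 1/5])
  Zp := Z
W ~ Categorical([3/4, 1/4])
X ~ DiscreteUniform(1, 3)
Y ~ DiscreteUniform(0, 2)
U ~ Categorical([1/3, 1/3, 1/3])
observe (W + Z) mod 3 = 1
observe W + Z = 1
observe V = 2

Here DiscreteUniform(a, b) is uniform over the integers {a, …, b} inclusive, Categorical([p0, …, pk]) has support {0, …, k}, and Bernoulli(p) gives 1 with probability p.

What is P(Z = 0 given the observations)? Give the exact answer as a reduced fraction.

Enumerate traces; 54 have nonzero weight after conditioning:
  (V=2, Z=0, W=1, X=1, Y=0, U=0) weight 1/648
  (V=2, Z=0, W=1, X=1, Y=0, U=1) weight 1/648
  (V=2, Z=0, W=1, X=1, Y=0, U=2) weight 1/648
  (V=2, Z=0, W=1, X=1, Y=1, U=0) weight 1/648
  (V=2, Z=0, W=1, X=1, Y=1, U=1) weight 1/648
  (V=2, Z=0, W=1, X=1, Y=1, U=2) weight 1/648
  (V=2, Z=0, W=1, X=1, Y=2, U=0) weight 1/648
  (V=2, Z=0, W=1, X=1, Y=2, U=1) weight 1/648
  (V=2, Z=1, W=0, X=1, Y=0, U=0) weight 1/216
  … 45 more
Group by Z:
  weight(Z=0) = 1/24
  weight(Z=1) = 1/8
Total weight = 1/24 + 1/8 = 1/6
P(Z=0 | obs) = 1/24 / 1/6 = 1/4
P(Z=1 | obs) = 1/8 / 1/6 = 3/4

P(Z = 0 | obs) = 1/4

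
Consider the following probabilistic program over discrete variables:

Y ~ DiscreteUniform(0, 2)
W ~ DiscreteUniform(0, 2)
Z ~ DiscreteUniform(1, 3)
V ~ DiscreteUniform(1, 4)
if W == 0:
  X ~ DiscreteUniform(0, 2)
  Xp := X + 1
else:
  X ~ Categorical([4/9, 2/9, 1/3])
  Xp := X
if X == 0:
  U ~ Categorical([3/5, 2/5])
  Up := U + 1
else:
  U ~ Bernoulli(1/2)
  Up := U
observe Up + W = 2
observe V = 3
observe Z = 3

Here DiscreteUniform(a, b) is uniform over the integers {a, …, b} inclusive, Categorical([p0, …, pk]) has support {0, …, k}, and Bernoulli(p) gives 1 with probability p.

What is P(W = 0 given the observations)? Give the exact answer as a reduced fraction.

P(W = 0 | obs) = 6/43

Enumerate traces; 18 have nonzero weight after conditioning:
  (Y=0, W=0, Z=3, V=3, X=0, U=1) weight 1/810
  (Y=0, W=1, Z=3, V=3, X=0, U=0) weight 1/405
  (Y=0, W=1, Z=3, V=3, X=1, U=1) weight 1/972
  (Y=0, W=1, Z=3, V=3, X=2, U=1) weight 1/648
  (Y=0, W=2, Z=3, V=3, X=1, U=0) weight 1/972
  (Y=0, W=2, Z=3, V=3, X=2, U=0) weight 1/648
  (Y=1, W=0, Z=3, V=3, X=0, U=1) weight 1/810
  (Y=1, W=1, Z=3, V=3, X=0, U=0) weight 1/405
  … 10 more
Group by W:
  weight(W=0) = 1/270
  weight(W=1) = 49/3240
  weight(W=2) = 5/648
Total weight = 1/270 + 49/3240 + 5/648 = 43/1620
P(W=0 | obs) = 1/270 / 43/1620 = 6/43
P(W=1 | obs) = 49/3240 / 43/1620 = 49/86
P(W=2 | obs) = 5/648 / 43/1620 = 25/86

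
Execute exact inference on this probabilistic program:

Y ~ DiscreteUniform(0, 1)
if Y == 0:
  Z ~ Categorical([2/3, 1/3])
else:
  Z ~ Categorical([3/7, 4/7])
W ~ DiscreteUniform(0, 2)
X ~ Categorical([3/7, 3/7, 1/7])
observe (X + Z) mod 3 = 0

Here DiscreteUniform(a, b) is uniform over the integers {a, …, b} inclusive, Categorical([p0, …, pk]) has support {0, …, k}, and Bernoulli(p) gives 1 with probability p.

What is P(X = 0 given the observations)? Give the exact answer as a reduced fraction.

P(X = 0 | obs) = 69/88

Enumerate traces; 12 have nonzero weight after conditioning:
  (Y=0, Z=0, W=0, X=0) weight 1/21
  (Y=0, Z=0, W=1, X=0) weight 1/21
  (Y=0, Z=0, W=2, X=0) weight 1/21
  (Y=0, Z=1, W=0, X=2) weight 1/126
  (Y=0, Z=1, W=1, X=2) weight 1/126
  (Y=0, Z=1, W=2, X=2) weight 1/126
  (Y=1, Z=0, W=0, X=0) weight 3/98
  (Y=1, Z=0, W=1, X=0) weight 3/98
  … 4 more
Group by X:
  weight(X=0) = 23/98
  weight(X=2) = 19/294
Total weight = 23/98 + 19/294 = 44/147
P(X=0 | obs) = 23/98 / 44/147 = 69/88
P(X=2 | obs) = 19/294 / 44/147 = 19/88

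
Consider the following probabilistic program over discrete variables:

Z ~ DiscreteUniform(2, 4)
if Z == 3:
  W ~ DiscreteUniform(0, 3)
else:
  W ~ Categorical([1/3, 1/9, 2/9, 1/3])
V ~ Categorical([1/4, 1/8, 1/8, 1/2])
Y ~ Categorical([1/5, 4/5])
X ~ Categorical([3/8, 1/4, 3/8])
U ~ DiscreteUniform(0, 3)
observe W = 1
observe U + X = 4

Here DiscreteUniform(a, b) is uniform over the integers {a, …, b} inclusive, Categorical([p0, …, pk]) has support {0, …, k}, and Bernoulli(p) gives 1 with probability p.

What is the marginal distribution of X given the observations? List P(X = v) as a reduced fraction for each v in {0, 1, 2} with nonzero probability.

Enumerate traces; 48 have nonzero weight after conditioning:
  (Z=2, W=1, V=0, Y=0, X=1, U=3) weight 1/8640
  (Z=2, W=1, V=0, Y=0, X=2, U=2) weight 1/5760
  (Z=2, W=1, V=0, Y=1, X=1, U=3) weight 1/2160
  (Z=2, W=1, V=0, Y=1, X=2, U=2) weight 1/1440
  (Z=2, W=1, V=1, Y=0, X=1, U=3) weight 1/17280
  (Z=2, W=1, V=1, Y=0, X=2, U=2) weight 1/11520
  (Z=2, W=1, V=1, Y=1, X=1, U=3) weight 1/4320
  (Z=2, W=1, V=1, Y=1, X=2, U=2) weight 1/2880
  … 40 more
Group by X:
  weight(X=1) = 17/1728
  weight(X=2) = 17/1152
Total weight = 17/1728 + 17/1152 = 85/3456
P(X=1 | obs) = 17/1728 / 85/3456 = 2/5
P(X=2 | obs) = 17/1152 / 85/3456 = 3/5

P(X=1) = 2/5, P(X=2) = 3/5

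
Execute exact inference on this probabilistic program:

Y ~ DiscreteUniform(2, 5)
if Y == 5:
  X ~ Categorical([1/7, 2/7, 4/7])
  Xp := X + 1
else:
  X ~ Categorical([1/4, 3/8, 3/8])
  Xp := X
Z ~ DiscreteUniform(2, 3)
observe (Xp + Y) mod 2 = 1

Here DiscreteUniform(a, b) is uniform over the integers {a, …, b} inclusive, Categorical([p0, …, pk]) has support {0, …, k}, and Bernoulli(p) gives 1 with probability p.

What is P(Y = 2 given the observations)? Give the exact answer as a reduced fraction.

Enumerate traces; 10 have nonzero weight after conditioning:
  (Y=2, X=1, Z=2) weight 3/64
  (Y=2, X=1, Z=3) weight 3/64
  (Y=3, X=0, Z=2) weight 1/32
  (Y=3, X=0, Z=3) weight 1/32
  (Y=3, X=2, Z=2) weight 3/64
  (Y=3, X=2, Z=3) weight 3/64
  (Y=4, X=1, Z=2) weight 3/64
  (Y=4, X=1, Z=3) weight 3/64
  (Y=5, X=1, Z=2) weight 1/28
  … 1 more
Group by Y:
  weight(Y=2) = 3/32
  weight(Y=3) = 5/32
  weight(Y=4) = 3/32
  weight(Y=5) = 1/14
Total weight = 3/32 + 5/32 + 3/32 + 1/14 = 93/224
P(Y=2 | obs) = 3/32 / 93/224 = 7/31
P(Y=3 | obs) = 5/32 / 93/224 = 35/93
P(Y=4 | obs) = 3/32 / 93/224 = 7/31
P(Y=5 | obs) = 1/14 / 93/224 = 16/93

P(Y = 2 | obs) = 7/31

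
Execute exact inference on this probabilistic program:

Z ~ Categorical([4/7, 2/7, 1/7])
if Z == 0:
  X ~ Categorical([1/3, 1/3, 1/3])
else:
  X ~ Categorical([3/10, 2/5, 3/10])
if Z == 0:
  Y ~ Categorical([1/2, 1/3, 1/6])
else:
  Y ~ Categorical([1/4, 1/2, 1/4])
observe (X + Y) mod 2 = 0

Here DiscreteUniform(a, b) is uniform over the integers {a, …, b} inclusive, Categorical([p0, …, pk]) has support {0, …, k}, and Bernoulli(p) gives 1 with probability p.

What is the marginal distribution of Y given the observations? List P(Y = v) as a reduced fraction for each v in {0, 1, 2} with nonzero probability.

P(Y=0) = 321/670, P(Y=1) = 94/335, P(Y=2) = 161/670

Enumerate traces; 15 have nonzero weight after conditioning:
  (Z=0, X=0, Y=0) weight 2/21
  (Z=0, X=0, Y=2) weight 2/63
  (Z=0, X=1, Y=1) weight 4/63
  (Z=0, X=2, Y=0) weight 2/21
  (Z=0, X=2, Y=2) weight 2/63
  (Z=1, X=0, Y=0) weight 3/140
  (Z=1, X=0, Y=2) weight 3/140
  (Z=1, X=1, Y=1) weight 2/35
  … 7 more
Group by Y:
  weight(Y=0) = 107/420
  weight(Y=1) = 47/315
  weight(Y=2) = 23/180
Total weight = 107/420 + 47/315 + 23/180 = 67/126
P(Y=0 | obs) = 107/420 / 67/126 = 321/670
P(Y=1 | obs) = 47/315 / 67/126 = 94/335
P(Y=2 | obs) = 23/180 / 67/126 = 161/670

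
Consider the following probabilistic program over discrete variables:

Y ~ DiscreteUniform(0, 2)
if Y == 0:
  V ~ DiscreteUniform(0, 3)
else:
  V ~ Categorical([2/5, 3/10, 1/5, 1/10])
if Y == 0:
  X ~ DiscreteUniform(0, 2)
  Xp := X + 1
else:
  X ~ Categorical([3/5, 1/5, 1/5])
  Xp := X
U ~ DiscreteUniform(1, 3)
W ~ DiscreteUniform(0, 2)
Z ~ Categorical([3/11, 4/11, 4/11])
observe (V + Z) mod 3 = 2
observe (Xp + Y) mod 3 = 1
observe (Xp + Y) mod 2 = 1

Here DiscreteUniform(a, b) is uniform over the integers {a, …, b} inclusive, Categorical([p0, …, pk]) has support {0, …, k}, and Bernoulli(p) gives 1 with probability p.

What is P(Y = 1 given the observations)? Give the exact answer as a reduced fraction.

Enumerate traces; 72 have nonzero weight after conditioning:
  (Y=0, V=0, X=0, U=1, W=0, Z=2) weight 1/891
  (Y=0, V=0, X=0, U=1, W=1, Z=2) weight 1/891
  (Y=0, V=0, X=0, U=1, W=2, Z=2) weight 1/891
  (Y=0, V=0, X=0, U=2, W=0, Z=2) weight 1/891
  (Y=0, V=0, X=0, U=2, W=1, Z=2) weight 1/891
  (Y=0, V=0, X=0, U=2, W=2, Z=2) weight 1/891
  (Y=0, V=0, X=0, U=3, W=0, Z=2) weight 1/891
  (Y=0, V=0, X=0, U=3, W=1, Z=2) weight 1/891
  (Y=1, V=0, X=0, U=1, W=0, Z=2) weight 8/2475
  … 63 more
Group by Y:
  weight(Y=0) = 5/132
  weight(Y=1) = 19/275
Total weight = 5/132 + 19/275 = 353/3300
P(Y=0 | obs) = 5/132 / 353/3300 = 125/353
P(Y=1 | obs) = 19/275 / 353/3300 = 228/353

P(Y = 1 | obs) = 228/353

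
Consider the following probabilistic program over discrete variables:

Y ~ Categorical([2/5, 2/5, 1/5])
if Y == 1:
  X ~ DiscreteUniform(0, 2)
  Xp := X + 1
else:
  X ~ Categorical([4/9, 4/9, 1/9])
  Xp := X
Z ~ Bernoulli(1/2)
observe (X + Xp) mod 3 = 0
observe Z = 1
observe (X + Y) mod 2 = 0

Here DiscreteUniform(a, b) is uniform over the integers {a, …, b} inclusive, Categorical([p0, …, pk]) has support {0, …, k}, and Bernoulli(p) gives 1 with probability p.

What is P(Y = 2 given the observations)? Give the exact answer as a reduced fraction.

Enumerate traces; 3 have nonzero weight after conditioning:
  (Y=0, X=0, Z=1) weight 4/45
  (Y=1, X=1, Z=1) weight 1/15
  (Y=2, X=0, Z=1) weight 2/45
Group by Y:
  weight(Y=0) = 4/45
  weight(Y=1) = 1/15
  weight(Y=2) = 2/45
Total weight = 4/45 + 1/15 + 2/45 = 1/5
P(Y=0 | obs) = 4/45 / 1/5 = 4/9
P(Y=1 | obs) = 1/15 / 1/5 = 1/3
P(Y=2 | obs) = 2/45 / 1/5 = 2/9

P(Y = 2 | obs) = 2/9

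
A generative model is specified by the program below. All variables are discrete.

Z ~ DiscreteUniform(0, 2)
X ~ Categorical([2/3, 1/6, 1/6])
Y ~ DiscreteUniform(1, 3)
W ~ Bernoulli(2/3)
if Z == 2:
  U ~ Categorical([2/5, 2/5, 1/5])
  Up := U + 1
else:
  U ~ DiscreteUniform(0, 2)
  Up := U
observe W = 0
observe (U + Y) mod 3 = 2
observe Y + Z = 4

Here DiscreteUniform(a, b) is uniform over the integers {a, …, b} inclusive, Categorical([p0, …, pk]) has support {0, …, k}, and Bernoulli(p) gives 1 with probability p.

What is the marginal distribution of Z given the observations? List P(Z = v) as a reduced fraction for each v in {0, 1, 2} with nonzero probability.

Enumerate traces; 6 have nonzero weight after conditioning:
  (Z=1, X=0, Y=3, W=0, U=2) weight 2/243
  (Z=1, X=1, Y=3, W=0, U=2) weight 1/486
  (Z=1, X=2, Y=3, W=0, U=2) weight 1/486
  (Z=2, X=0, Y=2, W=0, U=0) weight 4/405
  (Z=2, X=1, Y=2, W=0, U=0) weight 1/405
  (Z=2, X=2, Y=2, W=0, U=0) weight 1/405
Group by Z:
  weight(Z=1) = 1/81
  weight(Z=2) = 2/135
Total weight = 1/81 + 2/135 = 11/405
P(Z=1 | obs) = 1/81 / 11/405 = 5/11
P(Z=2 | obs) = 2/135 / 11/405 = 6/11

P(Z=1) = 5/11, P(Z=2) = 6/11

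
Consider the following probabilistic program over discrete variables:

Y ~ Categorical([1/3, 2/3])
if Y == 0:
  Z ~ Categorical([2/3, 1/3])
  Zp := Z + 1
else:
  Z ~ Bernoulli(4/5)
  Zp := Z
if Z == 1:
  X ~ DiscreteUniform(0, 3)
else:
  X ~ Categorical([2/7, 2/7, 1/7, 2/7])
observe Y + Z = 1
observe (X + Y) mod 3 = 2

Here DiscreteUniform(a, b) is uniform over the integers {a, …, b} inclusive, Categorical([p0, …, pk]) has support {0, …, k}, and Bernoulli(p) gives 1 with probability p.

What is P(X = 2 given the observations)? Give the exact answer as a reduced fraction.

P(X = 2 | obs) = 35/83

Enumerate traces; 2 have nonzero weight after conditioning:
  (Y=0, Z=1, X=2) weight 1/36
  (Y=1, Z=0, X=1) weight 4/105
Group by X:
  weight(X=1) = 4/105
  weight(X=2) = 1/36
Total weight = 4/105 + 1/36 = 83/1260
P(X=1 | obs) = 4/105 / 83/1260 = 48/83
P(X=2 | obs) = 1/36 / 83/1260 = 35/83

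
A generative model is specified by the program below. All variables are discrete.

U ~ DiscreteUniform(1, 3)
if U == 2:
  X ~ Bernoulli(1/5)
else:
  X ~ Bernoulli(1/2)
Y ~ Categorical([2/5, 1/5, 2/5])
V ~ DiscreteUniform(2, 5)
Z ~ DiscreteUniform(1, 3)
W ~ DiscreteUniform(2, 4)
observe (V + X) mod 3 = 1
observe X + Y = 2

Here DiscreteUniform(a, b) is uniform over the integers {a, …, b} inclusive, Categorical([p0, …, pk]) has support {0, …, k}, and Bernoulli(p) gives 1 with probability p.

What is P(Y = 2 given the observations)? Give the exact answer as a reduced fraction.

Enumerate traces; 54 have nonzero weight after conditioning:
  (U=1, X=0, Y=2, V=4, Z=1, W=2) weight 1/540
  (U=1, X=0, Y=2, V=4, Z=1, W=3) weight 1/540
  (U=1, X=0, Y=2, V=4, Z=1, W=4) weight 1/540
  (U=1, X=0, Y=2, V=4, Z=2, W=2) weight 1/540
  (U=1, X=0, Y=2, V=4, Z=2, W=3) weight 1/540
  (U=1, X=0, Y=2, V=4, Z=2, W=4) weight 1/540
  (U=1, X=0, Y=2, V=4, Z=3, W=2) weight 1/540
  (U=1, X=0, Y=2, V=4, Z=3, W=3) weight 1/540
  (U=1, X=1, Y=1, V=3, Z=1, W=2) weight 1/1080
  … 45 more
Group by Y:
  weight(Y=1) = 1/50
  weight(Y=2) = 3/50
Total weight = 1/50 + 3/50 = 2/25
P(Y=1 | obs) = 1/50 / 2/25 = 1/4
P(Y=2 | obs) = 3/50 / 2/25 = 3/4

P(Y = 2 | obs) = 3/4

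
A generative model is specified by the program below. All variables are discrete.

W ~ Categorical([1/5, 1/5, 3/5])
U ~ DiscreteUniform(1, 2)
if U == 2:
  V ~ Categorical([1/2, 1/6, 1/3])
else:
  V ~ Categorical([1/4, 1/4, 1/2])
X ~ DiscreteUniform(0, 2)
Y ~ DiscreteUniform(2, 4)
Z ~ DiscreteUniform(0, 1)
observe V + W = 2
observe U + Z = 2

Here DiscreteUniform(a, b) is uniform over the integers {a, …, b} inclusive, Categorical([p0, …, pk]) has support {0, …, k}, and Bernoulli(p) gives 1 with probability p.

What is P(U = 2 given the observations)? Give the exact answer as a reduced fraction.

P(U = 2 | obs) = 4/7

Enumerate traces; 54 have nonzero weight after conditioning:
  (W=0, U=1, V=2, X=0, Y=2, Z=1) weight 1/360
  (W=0, U=1, V=2, X=0, Y=3, Z=1) weight 1/360
  (W=0, U=1, V=2, X=0, Y=4, Z=1) weight 1/360
  (W=0, U=1, V=2, X=1, Y=2, Z=1) weight 1/360
  (W=0, U=1, V=2, X=1, Y=3, Z=1) weight 1/360
  (W=0, U=1, V=2, X=1, Y=4, Z=1) weight 1/360
  (W=0, U=1, V=2, X=2, Y=2, Z=1) weight 1/360
  (W=0, U=1, V=2, X=2, Y=3, Z=1) weight 1/360
  (W=0, U=2, V=2, X=0, Y=2, Z=0) weight 1/540
  … 45 more
Group by U:
  weight(U=1) = 3/40
  weight(U=2) = 1/10
Total weight = 3/40 + 1/10 = 7/40
P(U=1 | obs) = 3/40 / 7/40 = 3/7
P(U=2 | obs) = 1/10 / 7/40 = 4/7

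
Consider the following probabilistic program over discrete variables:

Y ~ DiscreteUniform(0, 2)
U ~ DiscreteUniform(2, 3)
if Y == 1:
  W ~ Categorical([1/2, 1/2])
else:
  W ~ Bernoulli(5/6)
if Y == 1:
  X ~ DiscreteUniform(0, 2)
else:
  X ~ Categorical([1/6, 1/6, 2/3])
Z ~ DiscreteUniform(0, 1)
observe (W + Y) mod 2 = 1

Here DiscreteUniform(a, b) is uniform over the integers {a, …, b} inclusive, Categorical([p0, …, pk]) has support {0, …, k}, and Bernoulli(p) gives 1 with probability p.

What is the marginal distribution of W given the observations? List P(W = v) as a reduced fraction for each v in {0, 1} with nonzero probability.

Enumerate traces; 36 have nonzero weight after conditioning:
  (Y=0, U=2, W=1, X=0, Z=0) weight 5/432
  (Y=0, U=2, W=1, X=0, Z=1) weight 5/432
  (Y=0, U=2, W=1, X=1, Z=0) weight 5/432
  (Y=0, U=2, W=1, X=1, Z=1) weight 5/432
  (Y=0, U=2, W=1, X=2, Z=0) weight 5/108
  (Y=0, U=2, W=1, X=2, Z=1) weight 5/108
  (Y=0, U=3, W=1, X=0, Z=0) weight 5/432
  (Y=0, U=3, W=1, X=0, Z=1) weight 5/432
  (Y=1, U=2, W=0, X=0, Z=0) weight 1/72
  … 27 more
Group by W:
  weight(W=0) = 1/6
  weight(W=1) = 5/9
Total weight = 1/6 + 5/9 = 13/18
P(W=0 | obs) = 1/6 / 13/18 = 3/13
P(W=1 | obs) = 5/9 / 13/18 = 10/13

P(W=0) = 3/13, P(W=1) = 10/13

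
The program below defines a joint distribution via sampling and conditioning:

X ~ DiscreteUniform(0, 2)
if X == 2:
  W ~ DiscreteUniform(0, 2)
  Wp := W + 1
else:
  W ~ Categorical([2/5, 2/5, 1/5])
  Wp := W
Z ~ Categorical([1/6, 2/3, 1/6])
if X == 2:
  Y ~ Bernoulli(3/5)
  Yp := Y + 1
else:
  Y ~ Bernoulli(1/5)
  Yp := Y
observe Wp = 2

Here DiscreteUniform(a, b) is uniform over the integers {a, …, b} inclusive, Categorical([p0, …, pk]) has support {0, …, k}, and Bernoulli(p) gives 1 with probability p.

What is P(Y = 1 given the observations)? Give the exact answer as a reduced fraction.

Enumerate traces; 18 have nonzero weight after conditioning:
  (X=0, W=2, Z=0, Y=0) weight 2/225
  (X=0, W=2, Z=0, Y=1) weight 1/450
  (X=0, W=2, Z=1, Y=0) weight 8/225
  (X=0, W=2, Z=1, Y=1) weight 2/225
  (X=0, W=2, Z=2, Y=0) weight 2/225
  (X=0, W=2, Z=2, Y=1) weight 1/450
  (X=1, W=2, Z=0, Y=0) weight 2/225
  (X=1, W=2, Z=0, Y=1) weight 1/450
  … 10 more
Group by Y:
  weight(Y=0) = 34/225
  weight(Y=1) = 7/75
Total weight = 34/225 + 7/75 = 11/45
P(Y=0 | obs) = 34/225 / 11/45 = 34/55
P(Y=1 | obs) = 7/75 / 11/45 = 21/55

P(Y = 1 | obs) = 21/55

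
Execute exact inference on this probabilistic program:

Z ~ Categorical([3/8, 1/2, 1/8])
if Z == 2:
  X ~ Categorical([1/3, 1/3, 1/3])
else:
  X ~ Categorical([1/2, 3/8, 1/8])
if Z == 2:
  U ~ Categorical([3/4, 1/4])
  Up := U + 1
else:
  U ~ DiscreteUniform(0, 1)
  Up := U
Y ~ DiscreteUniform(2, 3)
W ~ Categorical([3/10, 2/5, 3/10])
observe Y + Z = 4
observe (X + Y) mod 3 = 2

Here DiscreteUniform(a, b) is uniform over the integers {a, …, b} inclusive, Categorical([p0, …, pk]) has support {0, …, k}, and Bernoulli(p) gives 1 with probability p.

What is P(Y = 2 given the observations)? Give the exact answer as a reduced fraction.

P(Y = 2 | obs) = 2/5

Enumerate traces; 12 have nonzero weight after conditioning:
  (Z=1, X=2, U=0, Y=3, W=0) weight 3/640
  (Z=1, X=2, U=0, Y=3, W=1) weight 1/160
  (Z=1, X=2, U=0, Y=3, W=2) weight 3/640
  (Z=1, X=2, U=1, Y=3, W=0) weight 3/640
  (Z=1, X=2, U=1, Y=3, W=1) weight 1/160
  (Z=1, X=2, U=1, Y=3, W=2) weight 3/640
  (Z=2, X=0, U=0, Y=2, W=0) weight 3/640
  (Z=2, X=0, U=0, Y=2, W=1) weight 1/160
  … 4 more
Group by Y:
  weight(Y=2) = 1/48
  weight(Y=3) = 1/32
Total weight = 1/48 + 1/32 = 5/96
P(Y=2 | obs) = 1/48 / 5/96 = 2/5
P(Y=3 | obs) = 1/32 / 5/96 = 3/5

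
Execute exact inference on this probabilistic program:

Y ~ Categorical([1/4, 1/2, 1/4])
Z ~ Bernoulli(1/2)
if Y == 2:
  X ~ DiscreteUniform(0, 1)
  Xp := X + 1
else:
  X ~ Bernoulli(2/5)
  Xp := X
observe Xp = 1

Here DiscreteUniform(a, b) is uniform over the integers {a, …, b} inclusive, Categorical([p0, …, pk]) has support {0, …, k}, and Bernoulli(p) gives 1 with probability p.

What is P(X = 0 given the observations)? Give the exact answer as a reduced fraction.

P(X = 0 | obs) = 5/17

Enumerate traces; 6 have nonzero weight after conditioning:
  (Y=0, Z=0, X=1) weight 1/20
  (Y=0, Z=1, X=1) weight 1/20
  (Y=1, Z=0, X=1) weight 1/10
  (Y=1, Z=1, X=1) weight 1/10
  (Y=2, Z=0, X=0) weight 1/16
  (Y=2, Z=1, X=0) weight 1/16
Group by X:
  weight(X=0) = 1/8
  weight(X=1) = 3/10
Total weight = 1/8 + 3/10 = 17/40
P(X=0 | obs) = 1/8 / 17/40 = 5/17
P(X=1 | obs) = 3/10 / 17/40 = 12/17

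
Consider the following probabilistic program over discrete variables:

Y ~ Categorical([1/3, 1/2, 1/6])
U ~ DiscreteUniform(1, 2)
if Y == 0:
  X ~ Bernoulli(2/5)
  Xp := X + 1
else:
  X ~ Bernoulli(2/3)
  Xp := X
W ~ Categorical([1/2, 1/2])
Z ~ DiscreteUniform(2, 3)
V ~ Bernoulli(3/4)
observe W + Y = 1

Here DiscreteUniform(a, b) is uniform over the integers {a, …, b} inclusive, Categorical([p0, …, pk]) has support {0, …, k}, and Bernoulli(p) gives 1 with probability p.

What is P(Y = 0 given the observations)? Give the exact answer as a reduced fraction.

Enumerate traces; 32 have nonzero weight after conditioning:
  (Y=0, U=1, X=0, W=1, Z=2, V=0) weight 1/160
  (Y=0, U=1, X=0, W=1, Z=2, V=1) weight 3/160
  (Y=0, U=1, X=0, W=1, Z=3, V=0) weight 1/160
  (Y=0, U=1, X=0, W=1, Z=3, V=1) weight 3/160
  (Y=0, U=1, X=1, W=1, Z=2, V=0) weight 1/240
  (Y=0, U=1, X=1, W=1, Z=2, V=1) weight 1/80
  (Y=0, U=1, X=1, W=1, Z=3, V=0) weight 1/240
  (Y=0, U=1, X=1, W=1, Z=3, V=1) weight 1/80
  (Y=1, U=1, X=0, W=0, Z=2, V=0) weight 1/192
  … 23 more
Group by Y:
  weight(Y=0) = 1/6
  weight(Y=1) = 1/4
Total weight = 1/6 + 1/4 = 5/12
P(Y=0 | obs) = 1/6 / 5/12 = 2/5
P(Y=1 | obs) = 1/4 / 5/12 = 3/5

P(Y = 0 | obs) = 2/5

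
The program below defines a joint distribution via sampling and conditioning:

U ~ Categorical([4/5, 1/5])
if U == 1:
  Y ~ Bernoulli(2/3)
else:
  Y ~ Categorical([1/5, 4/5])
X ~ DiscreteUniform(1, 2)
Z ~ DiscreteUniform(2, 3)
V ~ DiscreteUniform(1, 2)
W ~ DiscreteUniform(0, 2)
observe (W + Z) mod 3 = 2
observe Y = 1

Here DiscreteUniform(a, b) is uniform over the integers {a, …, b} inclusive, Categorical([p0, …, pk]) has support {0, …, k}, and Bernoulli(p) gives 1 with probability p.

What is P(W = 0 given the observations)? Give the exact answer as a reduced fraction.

Enumerate traces; 16 have nonzero weight after conditioning:
  (U=0, Y=1, X=1, Z=2, V=1, W=0) weight 2/75
  (U=0, Y=1, X=1, Z=2, V=2, W=0) weight 2/75
  (U=0, Y=1, X=1, Z=3, V=1, W=2) weight 2/75
  (U=0, Y=1, X=1, Z=3, V=2, W=2) weight 2/75
  (U=0, Y=1, X=2, Z=2, V=1, W=0) weight 2/75
  (U=0, Y=1, X=2, Z=2, V=2, W=0) weight 2/75
  (U=0, Y=1, X=2, Z=3, V=1, W=2) weight 2/75
  (U=0, Y=1, X=2, Z=3, V=2, W=2) weight 2/75
  … 8 more
Group by W:
  weight(W=0) = 29/225
  weight(W=2) = 29/225
Total weight = 29/225 + 29/225 = 58/225
P(W=0 | obs) = 29/225 / 58/225 = 1/2
P(W=2 | obs) = 29/225 / 58/225 = 1/2

P(W = 0 | obs) = 1/2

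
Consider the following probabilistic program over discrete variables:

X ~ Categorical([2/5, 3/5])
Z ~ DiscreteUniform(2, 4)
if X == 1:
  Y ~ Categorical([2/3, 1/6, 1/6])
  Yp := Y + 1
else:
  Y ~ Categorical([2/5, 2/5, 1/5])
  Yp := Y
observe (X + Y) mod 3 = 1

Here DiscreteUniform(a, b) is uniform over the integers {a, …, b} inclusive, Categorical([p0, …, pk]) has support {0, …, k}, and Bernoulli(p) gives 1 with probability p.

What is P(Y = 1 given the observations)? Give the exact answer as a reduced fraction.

P(Y = 1 | obs) = 2/7

Enumerate traces; 6 have nonzero weight after conditioning:
  (X=0, Z=2, Y=1) weight 4/75
  (X=0, Z=3, Y=1) weight 4/75
  (X=0, Z=4, Y=1) weight 4/75
  (X=1, Z=2, Y=0) weight 2/15
  (X=1, Z=3, Y=0) weight 2/15
  (X=1, Z=4, Y=0) weight 2/15
Group by Y:
  weight(Y=0) = 2/5
  weight(Y=1) = 4/25
Total weight = 2/5 + 4/25 = 14/25
P(Y=0 | obs) = 2/5 / 14/25 = 5/7
P(Y=1 | obs) = 4/25 / 14/25 = 2/7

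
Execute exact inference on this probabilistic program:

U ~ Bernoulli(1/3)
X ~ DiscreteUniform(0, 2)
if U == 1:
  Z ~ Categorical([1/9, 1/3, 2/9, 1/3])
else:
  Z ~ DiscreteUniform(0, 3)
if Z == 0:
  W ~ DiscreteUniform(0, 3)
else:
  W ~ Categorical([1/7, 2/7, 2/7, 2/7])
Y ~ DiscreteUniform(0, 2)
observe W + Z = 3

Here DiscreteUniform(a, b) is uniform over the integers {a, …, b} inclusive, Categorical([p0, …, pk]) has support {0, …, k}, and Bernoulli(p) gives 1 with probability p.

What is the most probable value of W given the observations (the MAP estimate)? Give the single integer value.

argmax_v P(W = v | obs) = 2

Enumerate traces; 72 have nonzero weight after conditioning:
  (U=0, X=0, Z=0, W=3, Y=0) weight 1/216
  (U=0, X=0, Z=0, W=3, Y=1) weight 1/216
  (U=0, X=0, Z=0, W=3, Y=2) weight 1/216
  (U=0, X=0, Z=1, W=2, Y=0) weight 1/189
  (U=0, X=0, Z=1, W=2, Y=1) weight 1/189
  (U=0, X=0, Z=1, W=2, Y=2) weight 1/189
  (U=0, X=0, Z=2, W=1, Y=0) weight 1/189
  (U=0, X=0, Z=2, W=1, Y=1) weight 1/189
  (U=0, X=0, Z=3, W=0, Y=0) weight 1/378
  … 63 more
Group by W:
  weight(W=0) = 5/126
  weight(W=1) = 13/189
  weight(W=2) = 5/63
  weight(W=3) = 11/216
Total weight = 5/126 + 13/189 + 5/63 + 11/216 = 361/1512
P(W=0 | obs) = 5/126 / 361/1512 = 60/361
P(W=1 | obs) = 13/189 / 361/1512 = 104/361
P(W=2 | obs) = 5/63 / 361/1512 = 120/361
P(W=3 | obs) = 11/216 / 361/1512 = 77/361
argmax = 2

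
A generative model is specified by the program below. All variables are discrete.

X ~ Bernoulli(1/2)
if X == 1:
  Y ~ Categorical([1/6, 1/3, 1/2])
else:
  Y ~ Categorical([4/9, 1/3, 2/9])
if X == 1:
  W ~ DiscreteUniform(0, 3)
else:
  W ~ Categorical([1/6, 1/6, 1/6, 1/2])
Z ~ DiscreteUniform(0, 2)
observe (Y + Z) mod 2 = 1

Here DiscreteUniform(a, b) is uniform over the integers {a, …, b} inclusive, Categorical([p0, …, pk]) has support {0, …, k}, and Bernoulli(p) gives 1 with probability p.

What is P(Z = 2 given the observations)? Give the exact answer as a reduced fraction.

Enumerate traces; 32 have nonzero weight after conditioning:
  (X=0, Y=0, W=0, Z=1) weight 1/81
  (X=0, Y=0, W=1, Z=1) weight 1/81
  (X=0, Y=0, W=2, Z=1) weight 1/81
  (X=0, Y=0, W=3, Z=1) weight 1/27
  (X=0, Y=1, W=0, Z=0) weight 1/108
  (X=0, Y=1, W=0, Z=2) weight 1/108
  (X=0, Y=1, W=1, Z=0) weight 1/108
  (X=0, Y=1, W=1, Z=2) weight 1/108
  … 24 more
Group by Z:
  weight(Z=0) = 1/9
  weight(Z=1) = 2/9
  weight(Z=2) = 1/9
Total weight = 1/9 + 2/9 + 1/9 = 4/9
P(Z=0 | obs) = 1/9 / 4/9 = 1/4
P(Z=1 | obs) = 2/9 / 4/9 = 1/2
P(Z=2 | obs) = 1/9 / 4/9 = 1/4

P(Z = 2 | obs) = 1/4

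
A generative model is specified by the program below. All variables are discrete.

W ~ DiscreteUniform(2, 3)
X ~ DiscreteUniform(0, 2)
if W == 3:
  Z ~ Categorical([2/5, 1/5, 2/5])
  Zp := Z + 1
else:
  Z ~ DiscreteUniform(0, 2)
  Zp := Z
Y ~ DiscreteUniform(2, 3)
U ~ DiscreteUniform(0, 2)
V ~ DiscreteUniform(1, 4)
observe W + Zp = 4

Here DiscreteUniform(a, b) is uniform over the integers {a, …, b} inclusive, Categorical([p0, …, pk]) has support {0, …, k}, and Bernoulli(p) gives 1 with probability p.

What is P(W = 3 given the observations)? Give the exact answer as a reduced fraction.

Enumerate traces; 144 have nonzero weight after conditioning:
  (W=2, X=0, Z=2, Y=2, U=0, V=1) weight 1/432
  (W=2, X=0, Z=2, Y=2, U=0, V=2) weight 1/432
  (W=2, X=0, Z=2, Y=2, U=0, V=3) weight 1/432
  (W=2, X=0, Z=2, Y=2, U=0, V=4) weight 1/432
  (W=2, X=0, Z=2, Y=2, U=1, V=1) weight 1/432
  (W=2, X=0, Z=2, Y=2, U=1, V=2) weight 1/432
  (W=2, X=0, Z=2, Y=2, U=1, V=3) weight 1/432
  (W=2, X=0, Z=2, Y=2, U=1, V=4) weight 1/432
  (W=3, X=0, Z=0, Y=2, U=0, V=1) weight 1/360
  … 135 more
Group by W:
  weight(W=2) = 1/6
  weight(W=3) = 1/5
Total weight = 1/6 + 1/5 = 11/30
P(W=2 | obs) = 1/6 / 11/30 = 5/11
P(W=3 | obs) = 1/5 / 11/30 = 6/11

P(W = 3 | obs) = 6/11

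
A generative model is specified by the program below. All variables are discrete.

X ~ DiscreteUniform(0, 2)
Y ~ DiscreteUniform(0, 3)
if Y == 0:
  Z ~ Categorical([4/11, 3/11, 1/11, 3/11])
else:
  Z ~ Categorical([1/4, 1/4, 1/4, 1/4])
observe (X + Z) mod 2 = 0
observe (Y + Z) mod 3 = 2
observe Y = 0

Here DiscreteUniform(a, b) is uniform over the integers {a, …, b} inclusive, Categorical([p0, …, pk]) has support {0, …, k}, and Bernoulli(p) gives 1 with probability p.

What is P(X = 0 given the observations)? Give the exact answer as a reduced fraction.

P(X = 0 | obs) = 1/2

Enumerate traces; 2 have nonzero weight after conditioning:
  (X=0, Y=0, Z=2) weight 1/132
  (X=2, Y=0, Z=2) weight 1/132
Group by X:
  weight(X=0) = 1/132
  weight(X=2) = 1/132
Total weight = 1/132 + 1/132 = 1/66
P(X=0 | obs) = 1/132 / 1/66 = 1/2
P(X=2 | obs) = 1/132 / 1/66 = 1/2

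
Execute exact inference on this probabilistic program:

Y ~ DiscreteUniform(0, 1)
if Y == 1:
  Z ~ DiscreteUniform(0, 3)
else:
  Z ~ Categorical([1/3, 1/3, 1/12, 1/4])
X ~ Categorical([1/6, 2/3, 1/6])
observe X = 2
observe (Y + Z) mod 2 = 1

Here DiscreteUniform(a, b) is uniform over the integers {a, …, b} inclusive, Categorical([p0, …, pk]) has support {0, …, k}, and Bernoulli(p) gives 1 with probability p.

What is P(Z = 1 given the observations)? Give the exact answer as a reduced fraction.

P(Z = 1 | obs) = 4/13

Enumerate traces; 4 have nonzero weight after conditioning:
  (Y=0, Z=1, X=2) weight 1/36
  (Y=0, Z=3, X=2) weight 1/48
  (Y=1, Z=0, X=2) weight 1/48
  (Y=1, Z=2, X=2) weight 1/48
Group by Z:
  weight(Z=0) = 1/48
  weight(Z=1) = 1/36
  weight(Z=2) = 1/48
  weight(Z=3) = 1/48
Total weight = 1/48 + 1/36 + 1/48 + 1/48 = 13/144
P(Z=0 | obs) = 1/48 / 13/144 = 3/13
P(Z=1 | obs) = 1/36 / 13/144 = 4/13
P(Z=2 | obs) = 1/48 / 13/144 = 3/13
P(Z=3 | obs) = 1/48 / 13/144 = 3/13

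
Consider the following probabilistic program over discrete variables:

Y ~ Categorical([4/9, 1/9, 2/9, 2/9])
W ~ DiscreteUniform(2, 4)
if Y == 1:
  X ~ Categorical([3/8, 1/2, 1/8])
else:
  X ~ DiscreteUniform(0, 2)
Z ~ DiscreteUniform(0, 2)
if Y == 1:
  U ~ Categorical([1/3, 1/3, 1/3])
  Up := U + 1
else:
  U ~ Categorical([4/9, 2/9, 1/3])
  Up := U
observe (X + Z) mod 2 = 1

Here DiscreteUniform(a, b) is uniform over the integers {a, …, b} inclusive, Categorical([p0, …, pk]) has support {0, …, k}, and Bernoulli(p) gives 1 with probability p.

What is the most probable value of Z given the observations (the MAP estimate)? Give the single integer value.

argmax_v P(Z = v | obs) = 1

Enumerate traces; 144 have nonzero weight after conditioning:
  (Y=0, W=2, X=0, Z=1, U=0) weight 16/2187
  (Y=0, W=2, X=0, Z=1, U=1) weight 8/2187
  (Y=0, W=2, X=0, Z=1, U=2) weight 4/729
  (Y=0, W=2, X=1, Z=0, U=0) weight 16/2187
  (Y=0, W=2, X=1, Z=0, U=1) weight 8/2187
  (Y=0, W=2, X=1, Z=0, U=2) weight 4/729
  (Y=0, W=2, X=1, Z=2, U=0) weight 16/2187
  (Y=0, W=2, X=1, Z=2, U=1) weight 8/2187
  … 136 more
Group by Z:
  weight(Z=0) = 19/162
  weight(Z=1) = 35/162
  weight(Z=2) = 19/162
Total weight = 19/162 + 35/162 + 19/162 = 73/162
P(Z=0 | obs) = 19/162 / 73/162 = 19/73
P(Z=1 | obs) = 35/162 / 73/162 = 35/73
P(Z=2 | obs) = 19/162 / 73/162 = 19/73
argmax = 1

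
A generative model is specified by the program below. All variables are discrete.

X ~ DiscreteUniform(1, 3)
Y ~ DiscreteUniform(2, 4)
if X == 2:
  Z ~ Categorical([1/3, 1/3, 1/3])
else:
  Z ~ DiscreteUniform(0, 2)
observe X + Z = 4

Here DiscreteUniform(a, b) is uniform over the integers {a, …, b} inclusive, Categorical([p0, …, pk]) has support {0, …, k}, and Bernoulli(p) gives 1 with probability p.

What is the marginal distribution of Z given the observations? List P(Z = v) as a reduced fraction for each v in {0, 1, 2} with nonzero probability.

P(Z=1) = 1/2, P(Z=2) = 1/2

Enumerate traces; 6 have nonzero weight after conditioning:
  (X=2, Y=2, Z=2) weight 1/27
  (X=2, Y=3, Z=2) weight 1/27
  (X=2, Y=4, Z=2) weight 1/27
  (X=3, Y=2, Z=1) weight 1/27
  (X=3, Y=3, Z=1) weight 1/27
  (X=3, Y=4, Z=1) weight 1/27
Group by Z:
  weight(Z=1) = 1/9
  weight(Z=2) = 1/9
Total weight = 1/9 + 1/9 = 2/9
P(Z=1 | obs) = 1/9 / 2/9 = 1/2
P(Z=2 | obs) = 1/9 / 2/9 = 1/2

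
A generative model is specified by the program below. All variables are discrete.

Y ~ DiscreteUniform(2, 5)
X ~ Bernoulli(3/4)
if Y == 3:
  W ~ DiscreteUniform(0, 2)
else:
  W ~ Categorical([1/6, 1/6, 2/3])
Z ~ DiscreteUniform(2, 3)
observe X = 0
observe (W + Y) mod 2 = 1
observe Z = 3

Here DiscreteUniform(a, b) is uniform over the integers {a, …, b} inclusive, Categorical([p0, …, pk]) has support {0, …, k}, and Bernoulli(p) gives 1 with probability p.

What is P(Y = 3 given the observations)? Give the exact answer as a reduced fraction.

Enumerate traces; 6 have nonzero weight after conditioning:
  (Y=2, X=0, W=1, Z=3) weight 1/192
  (Y=3, X=0, W=0, Z=3) weight 1/96
  (Y=3, X=0, W=2, Z=3) weight 1/96
  (Y=4, X=0, W=1, Z=3) weight 1/192
  (Y=5, X=0, W=0, Z=3) weight 1/192
  (Y=5, X=0, W=2, Z=3) weight 1/48
Group by Y:
  weight(Y=2) = 1/192
  weight(Y=3) = 1/48
  weight(Y=4) = 1/192
  weight(Y=5) = 5/192
Total weight = 1/192 + 1/48 + 1/192 + 5/192 = 11/192
P(Y=2 | obs) = 1/192 / 11/192 = 1/11
P(Y=3 | obs) = 1/48 / 11/192 = 4/11
P(Y=4 | obs) = 1/192 / 11/192 = 1/11
P(Y=5 | obs) = 5/192 / 11/192 = 5/11

P(Y = 3 | obs) = 4/11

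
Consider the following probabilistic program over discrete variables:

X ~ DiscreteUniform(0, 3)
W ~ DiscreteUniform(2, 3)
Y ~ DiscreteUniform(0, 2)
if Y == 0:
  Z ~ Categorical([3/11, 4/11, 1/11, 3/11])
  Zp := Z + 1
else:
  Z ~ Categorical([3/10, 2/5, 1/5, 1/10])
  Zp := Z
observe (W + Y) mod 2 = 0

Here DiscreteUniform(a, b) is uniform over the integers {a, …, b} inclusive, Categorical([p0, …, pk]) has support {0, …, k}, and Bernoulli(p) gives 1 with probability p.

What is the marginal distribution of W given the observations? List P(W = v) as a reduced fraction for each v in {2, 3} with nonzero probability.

Enumerate traces; 48 have nonzero weight after conditioning:
  (X=0, W=2, Y=0, Z=0) weight 1/88
  (X=0, W=2, Y=0, Z=1) weight 1/66
  (X=0, W=2, Y=0, Z=2) weight 1/264
  (X=0, W=2, Y=0, Z=3) weight 1/88
  (X=0, W=2, Y=2, Z=0) weight 1/80
  (X=0, W=2, Y=2, Z=1) weight 1/60
  (X=0, W=2, Y=2, Z=2) weight 1/120
  (X=0, W=2, Y=2, Z=3) weight 1/240
  (X=0, W=3, Y=1, Z=0) weight 1/80
  … 39 more
Group by W:
  weight(W=2) = 1/3
  weight(W=3) = 1/6
Total weight = 1/3 + 1/6 = 1/2
P(W=2 | obs) = 1/3 / 1/2 = 2/3
P(W=3 | obs) = 1/6 / 1/2 = 1/3

P(W=2) = 2/3, P(W=3) = 1/3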